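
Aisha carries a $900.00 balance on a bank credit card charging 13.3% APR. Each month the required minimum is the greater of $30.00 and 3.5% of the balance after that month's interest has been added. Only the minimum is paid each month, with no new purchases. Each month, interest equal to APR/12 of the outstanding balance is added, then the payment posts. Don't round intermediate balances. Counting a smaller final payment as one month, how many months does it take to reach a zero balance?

37 months

Monthly rate r = 13.3%/12 = 1.10833% = 0.0110833.
While 3.5% of the post-interest balance exceeds $30.00, each month B ← (B·(1+r))·(1 − 0.035), i.e. B shrinks by the factor (1+r)·0.965 = 0.9757.
This holds for months 1–3. Entering month 4 the balance is $835.96; 3.5% of the post-interest balance is now below $30.00, so the flat $30.00 minimum applies from here.
From month 4 a fixed $30.00 at rate r clears $835.96 in 34 more payments. Total: 3 + 34 = 37 months.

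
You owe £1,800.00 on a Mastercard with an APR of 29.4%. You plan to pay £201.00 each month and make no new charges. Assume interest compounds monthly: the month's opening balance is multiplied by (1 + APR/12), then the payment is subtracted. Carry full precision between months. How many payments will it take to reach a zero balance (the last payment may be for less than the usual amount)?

Monthly rate r = 29.4%/12 = 2.45% = 0.0245.
Recurrence: B ← B·(1+r) − £201.00.
Month 1: interest £44.10; balance after payment £1,643.10.
Month 2: interest £40.26; balance after payment £1,482.36.
Closed form: n = −ln(1 − rB₀/P)/ln(1+r) = −ln(0.7806)/ln(1.0245) ≈ 10.233, so the balance reaches zero during payment 11.

11 payments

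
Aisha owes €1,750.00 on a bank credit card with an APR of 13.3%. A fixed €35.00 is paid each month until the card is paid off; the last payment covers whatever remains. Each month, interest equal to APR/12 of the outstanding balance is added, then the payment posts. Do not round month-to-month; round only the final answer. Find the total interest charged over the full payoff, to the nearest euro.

€815

Monthly rate r = 13.3%/12 = 1.10833% = 0.0110833.
Payoff takes n = ⌈−ln(1 − rB₀/P)/ln(1+r)⌉ = ⌈73.288⌉ = 74 payments; the last is €10.13.
Total paid = 73·€35.00 + €10.13 = €2,565.13.
Total interest = total paid − principal = €2,565.13 − €1,750.00 = €815.13.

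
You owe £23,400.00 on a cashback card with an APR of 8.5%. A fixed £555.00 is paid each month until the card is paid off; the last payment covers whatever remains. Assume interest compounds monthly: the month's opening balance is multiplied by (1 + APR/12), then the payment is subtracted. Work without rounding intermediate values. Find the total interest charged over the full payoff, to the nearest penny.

£4,494.12

Monthly rate r = 8.5%/12 = 0.708333% = 0.00708333.
Payoff takes n = ⌈−ln(1 − rB₀/P)/ln(1+r)⌉ = ⌈50.259⌉ = 51 payments; the last is £144.12.
Total paid = 50·£555.00 + £144.12 = £27,894.12.
Total interest = total paid − principal = £27,894.12 − £23,400.00 = £4,494.12.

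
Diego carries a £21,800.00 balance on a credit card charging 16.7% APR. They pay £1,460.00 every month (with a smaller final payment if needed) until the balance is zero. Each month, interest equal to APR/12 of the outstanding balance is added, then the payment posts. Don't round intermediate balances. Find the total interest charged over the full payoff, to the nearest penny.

£2,808.41

Monthly rate r = 16.7%/12 = 1.39167% = 0.0139167.
Payoff takes n = ⌈−ln(1 − rB₀/P)/ln(1+r)⌉ = ⌈16.854⌉ = 17 payments; the last is £1,248.41.
Total paid = 16·£1,460.00 + £1,248.41 = £24,608.41.
Total interest = total paid − principal = £24,608.41 − £21,800.00 = £2,808.41.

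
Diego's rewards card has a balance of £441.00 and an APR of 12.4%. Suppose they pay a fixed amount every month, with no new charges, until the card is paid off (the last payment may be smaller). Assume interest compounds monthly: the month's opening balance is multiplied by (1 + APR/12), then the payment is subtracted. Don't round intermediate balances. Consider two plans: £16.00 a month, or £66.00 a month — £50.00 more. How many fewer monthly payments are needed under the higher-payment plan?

Monthly rate r = 12.4%/12 = 1.03333% = 0.0103333.
At £16.00/mo: n = ⌈−ln(1 − rB₀/P)/ln(1+r)⌉ = 33 payments (last £9.73); total interest = total paid − £441.00 = £80.73.
At £66.00/mo: 7 payments (last £63.33); total interest £18.33.
Payments saved = 33 − 7 = 26.

26 fewer payments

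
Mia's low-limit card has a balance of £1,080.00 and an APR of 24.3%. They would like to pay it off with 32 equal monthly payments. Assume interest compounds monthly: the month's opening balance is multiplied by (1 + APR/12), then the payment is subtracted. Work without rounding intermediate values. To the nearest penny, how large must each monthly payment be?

£46.19

Monthly rate r = 24.3%/12 = 2.025% = 0.02025.
Level-payment amortization: P = B₀·r / (1 − (1+r)^(−n)) = 1080.00·0.02025 / (1 − 1.02025^(−32)).
Denominator 1 − (1+r)^(−32) = 0.473511742.
P = 21.87 / 0.473511742 ≈ 46.19.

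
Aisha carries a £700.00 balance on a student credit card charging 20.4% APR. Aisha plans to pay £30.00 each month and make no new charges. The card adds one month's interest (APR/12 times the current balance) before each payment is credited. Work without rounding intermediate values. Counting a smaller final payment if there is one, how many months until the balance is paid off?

Monthly rate r = 20.4%/12 = 1.7% = 0.017.
Recurrence: B ← B·(1+r) − £30.00.
Month 1: interest £11.90; balance after payment £681.90.
Month 2: interest £11.59; balance after payment £663.49.
Closed form: n = −ln(1 − rB₀/P)/ln(1+r) = −ln(0.60333)/ln(1.017) ≈ 29.975, so the balance reaches zero during payment 30.

30 months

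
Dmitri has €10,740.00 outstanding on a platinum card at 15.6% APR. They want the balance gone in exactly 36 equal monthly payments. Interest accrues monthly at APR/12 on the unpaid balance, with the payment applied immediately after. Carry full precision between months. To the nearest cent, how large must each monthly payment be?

€375.47

Monthly rate r = 15.6%/12 = 1.3% = 0.013.
Level-payment amortization: P = B₀·r / (1 − (1+r)^(−n)) = 10740.00·0.013 / (1 − 1.013^(−36)).
Denominator 1 − (1+r)^(−36) = 0.371854913.
P = 139.62 / 0.371854913 ≈ 375.47.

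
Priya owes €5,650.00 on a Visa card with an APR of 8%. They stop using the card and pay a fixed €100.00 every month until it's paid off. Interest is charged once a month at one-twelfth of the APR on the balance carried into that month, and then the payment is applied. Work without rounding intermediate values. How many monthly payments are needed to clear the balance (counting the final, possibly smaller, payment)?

72 payments

Monthly rate r = 8%/12 = 0.666667% = 0.00666667.
Recurrence: B ← B·(1+r) − €100.00.
Month 1: interest €37.67; balance after payment €5,587.67.
Month 2: interest €37.25; balance after payment €5,524.92.
Closed form: n = −ln(1 − rB₀/P)/ln(1+r) = −ln(0.62333)/ln(1.00667) ≈ 71.137, so the balance reaches zero during payment 72.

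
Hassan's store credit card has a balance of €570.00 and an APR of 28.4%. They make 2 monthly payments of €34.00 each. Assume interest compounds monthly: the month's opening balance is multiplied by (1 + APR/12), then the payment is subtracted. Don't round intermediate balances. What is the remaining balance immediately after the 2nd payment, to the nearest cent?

Monthly rate r = 28.4%/12 = 2.36667% = 0.0236667.
Each month: B ← B·(1+r) − €34.00.
Month 1: interest €13.49; balance after payment €549.49.
Month 2: interest €13.00; balance after payment €528.49.

€528.49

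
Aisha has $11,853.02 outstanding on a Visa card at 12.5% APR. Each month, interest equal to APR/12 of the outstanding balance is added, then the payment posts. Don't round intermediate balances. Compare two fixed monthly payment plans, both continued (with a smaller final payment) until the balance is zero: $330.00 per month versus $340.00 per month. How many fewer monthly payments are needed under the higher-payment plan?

Monthly rate r = 12.5%/12 = 1.04167% = 0.0104167.
At $330.00/mo: n = ⌈−ln(1 − rB₀/P)/ln(1+r)⌉ = 46 payments (last $74.07); total interest = total paid − $11,853.02 = $3,071.05.
At $340.00/mo: 44 payments (last $184.56); total interest $2,951.54.
Payments saved = 46 − 44 = 2.

2 fewer payments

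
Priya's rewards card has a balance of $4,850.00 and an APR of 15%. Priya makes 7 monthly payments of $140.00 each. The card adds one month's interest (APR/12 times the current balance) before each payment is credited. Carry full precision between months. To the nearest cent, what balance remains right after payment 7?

$4,273.10

Monthly rate r = 15%/12 = 1.25% = 0.0125.
Each month: B ← B·(1+r) − $140.00.
Month 1: interest $60.62; balance after payment $4,770.62.
Month 2: interest $59.63; balance after payment $4,690.26.
Month 3: interest $58.63; balance after payment $4,608.89.
Month 4: interest $57.61; balance after payment $4,526.50.
Month 5: interest $56.58; balance after payment $4,443.08.
Month 6: interest $55.54; balance after payment $4,358.62.
Month 7: interest $54.48; balance after payment $4,273.10.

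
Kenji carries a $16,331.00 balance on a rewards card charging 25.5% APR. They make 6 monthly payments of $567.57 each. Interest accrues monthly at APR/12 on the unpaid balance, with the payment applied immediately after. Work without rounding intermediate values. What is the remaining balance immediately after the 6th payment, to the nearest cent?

Monthly rate r = 25.5%/12 = 2.125% = 0.02125.
Each month: B ← B·(1+r) − $567.57.
Month 1: interest $347.03; balance after payment $16,110.46.
Month 2: interest $342.35; balance after payment $15,885.24.
Month 3: interest $337.56; balance after payment $15,655.23.
Month 4: interest $332.67; balance after payment $15,420.34.
Month 5: interest $327.68; balance after payment $15,180.45.
Month 6: interest $322.58; balance after payment $14,935.46.

$14,935.46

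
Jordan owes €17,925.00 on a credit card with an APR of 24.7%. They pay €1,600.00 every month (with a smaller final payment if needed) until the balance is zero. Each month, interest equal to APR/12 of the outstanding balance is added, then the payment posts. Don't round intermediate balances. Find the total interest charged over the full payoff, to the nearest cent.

Monthly rate r = 24.7%/12 = 2.05833% = 0.0205833.
Payoff takes n = ⌈−ln(1 − rB₀/P)/ln(1+r)⌉ = ⌈12.866⌉ = 13 payments; the last is €1,387.86.
Total paid = 12·€1,600.00 + €1,387.86 = €20,587.86.
Total interest = total paid − principal = €20,587.86 − €17,925.00 = €2,662.86.

€2,662.86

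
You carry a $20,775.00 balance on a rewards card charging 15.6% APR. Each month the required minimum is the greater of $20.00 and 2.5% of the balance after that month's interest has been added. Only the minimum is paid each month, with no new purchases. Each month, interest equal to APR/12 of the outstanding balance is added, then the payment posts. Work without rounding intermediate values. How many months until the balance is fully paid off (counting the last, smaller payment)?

320 months

Monthly rate r = 15.6%/12 = 1.3% = 0.013.
While 2.5% of the post-interest balance exceeds $20.00, each month B ← (B·(1+r))·(1 − 0.025), i.e. B shrinks by the factor (1+r)·0.975 = 0.98767.
This holds for months 1–264. Entering month 265 the balance is $786.42; 2.5% of the post-interest balance is now below $20.00, so the flat $20.00 minimum applies from here.
From month 265 a fixed $20.00 at rate r clears $786.42 in 56 more payments. Total: 264 + 56 = 320 months.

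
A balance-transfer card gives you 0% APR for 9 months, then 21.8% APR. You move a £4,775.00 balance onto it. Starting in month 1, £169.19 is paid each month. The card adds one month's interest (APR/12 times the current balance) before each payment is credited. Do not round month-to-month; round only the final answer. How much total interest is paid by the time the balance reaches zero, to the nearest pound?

Promo months 1–9 at r₀ = 0%/12 = 0; months 10+ at r₁ = 21.8%/12 = 0.0181667.
After month 9 (no interest yet): B = £4,775.00 − 9·£169.19 = £3,252.29.
Then at r₁ with £169.19/mo: n₂ = −ln(1 − r₁·B/P)/ln(1+r₁) ≈ 23.86 → 24 more payments.
Total paid = 32·£169.19 + £145.74 = £5,559.82; interest = £5,559.82 − £4,775.00 = £784.82.

£785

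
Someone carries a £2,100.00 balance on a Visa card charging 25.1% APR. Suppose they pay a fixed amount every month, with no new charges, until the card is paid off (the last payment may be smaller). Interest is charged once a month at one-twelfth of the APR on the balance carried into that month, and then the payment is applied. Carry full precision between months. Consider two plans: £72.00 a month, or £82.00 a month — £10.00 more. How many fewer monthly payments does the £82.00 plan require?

8 fewer payments

Monthly rate r = 25.1%/12 = 2.09167% = 0.0209167.
At £72.00/mo: n = ⌈−ln(1 − rB₀/P)/ln(1+r)⌉ = 46 payments (last £35.82); total interest = total paid − £2,100.00 = £1,175.82.
At £82.00/mo: 38 payments (last £4.91); total interest £938.91.
Payments saved = 46 − 38 = 8.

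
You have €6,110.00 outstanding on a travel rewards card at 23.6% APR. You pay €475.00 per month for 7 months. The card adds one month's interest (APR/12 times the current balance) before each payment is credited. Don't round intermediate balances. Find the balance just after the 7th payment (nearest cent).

€3,474.70

Monthly rate r = 23.6%/12 = 1.96667% = 0.0196667.
Each month: B ← B·(1+r) − €475.00.
Month 1: interest €120.16; balance after payment €5,755.16.
Month 2: interest €113.18; balance after payment €5,393.35.
Month 3: interest €106.07; balance after payment €5,024.42.
Month 4: interest €98.81; balance after payment €4,648.23.
Month 5: interest €91.42; balance after payment €4,264.65.
Month 6: interest €83.87; balance after payment €3,873.52.
Month 7: interest €76.18; balance after payment €3,474.70.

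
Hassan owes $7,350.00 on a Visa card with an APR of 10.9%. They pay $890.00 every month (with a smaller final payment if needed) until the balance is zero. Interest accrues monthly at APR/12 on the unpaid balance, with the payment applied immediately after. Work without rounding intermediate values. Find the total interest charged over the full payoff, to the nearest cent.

Monthly rate r = 10.9%/12 = 0.908333% = 0.00908333.
Payoff takes n = ⌈−ln(1 − rB₀/P)/ln(1+r)⌉ = ⌈8.624⌉ = 9 payments; the last is $555.88.
Total paid = 8·$890.00 + $555.88 = $7,675.88.
Total interest = total paid − principal = $7,675.88 − $7,350.00 = $325.88.

$325.88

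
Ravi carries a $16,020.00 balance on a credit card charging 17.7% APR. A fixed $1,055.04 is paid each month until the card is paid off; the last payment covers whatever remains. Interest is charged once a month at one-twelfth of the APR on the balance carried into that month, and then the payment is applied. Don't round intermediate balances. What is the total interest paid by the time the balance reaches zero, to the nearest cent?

$2,251.87

Monthly rate r = 17.7%/12 = 1.475% = 0.01475.
Payoff takes n = ⌈−ln(1 − rB₀/P)/ln(1+r)⌉ = ⌈17.317⌉ = 18 payments; the last is $336.19.
Total paid = 17·$1,055.04 + $336.19 = $18,271.87.
Total interest = total paid − principal = $18,271.87 − $16,020.00 = $2,251.87.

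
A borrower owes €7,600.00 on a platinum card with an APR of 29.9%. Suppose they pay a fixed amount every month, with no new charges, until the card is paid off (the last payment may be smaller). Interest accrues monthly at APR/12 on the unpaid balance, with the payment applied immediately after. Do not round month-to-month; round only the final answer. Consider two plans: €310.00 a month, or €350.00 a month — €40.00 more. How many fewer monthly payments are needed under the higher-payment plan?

Monthly rate r = 29.9%/12 = 2.49167% = 0.0249167.
At €310.00/mo: n = ⌈−ln(1 − rB₀/P)/ln(1+r)⌉ = 39 payments (last €109.03); total interest = total paid − €7,600.00 = €4,289.03.
At €350.00/mo: 32 payments (last €226.51); total interest €3,476.51.
Payments saved = 39 − 32 = 7.

7 fewer payments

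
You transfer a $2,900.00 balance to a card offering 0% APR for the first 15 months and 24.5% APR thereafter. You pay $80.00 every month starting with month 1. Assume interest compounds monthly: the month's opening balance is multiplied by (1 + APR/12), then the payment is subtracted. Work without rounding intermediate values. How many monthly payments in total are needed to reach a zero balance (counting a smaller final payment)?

44 months

Promo months 1–15 at r₀ = 0%/12 = 0; months 16+ at r₁ = 24.5%/12 = 0.0204167.
After month 15 (no interest yet): B = $2,900.00 − 15·$80.00 = $1,700.00.
Then at r₁ with $80.00/mo: n₂ = −ln(1 − r₁·B/P)/ln(1+r₁) ≈ 28.15 → 29 more payments.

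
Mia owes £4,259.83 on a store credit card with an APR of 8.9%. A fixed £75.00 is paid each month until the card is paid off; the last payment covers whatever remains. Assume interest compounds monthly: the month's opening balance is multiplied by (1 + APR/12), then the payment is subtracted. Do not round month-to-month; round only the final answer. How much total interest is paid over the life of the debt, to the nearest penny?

£1,290.95

Monthly rate r = 8.9%/12 = 0.741667% = 0.00741667.
Payoff takes n = ⌈−ln(1 − rB₀/P)/ln(1+r)⌉ = ⌈74.010⌉ = 75 payments; the last is £0.78.
Total paid = 74·£75.00 + £0.78 = £5,550.78.
Total interest = total paid − principal = £5,550.78 − £4,259.83 = £1,290.95.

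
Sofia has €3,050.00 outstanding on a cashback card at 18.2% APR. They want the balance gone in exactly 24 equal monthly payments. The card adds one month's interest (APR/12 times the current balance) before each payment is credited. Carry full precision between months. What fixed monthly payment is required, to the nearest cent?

Monthly rate r = 18.2%/12 = 1.51667% = 0.0151667.
Level-payment amortization: P = B₀·r / (1 − (1+r)^(−n)) = 3050.00·0.0151667 / (1 − 1.01517^(−24)).
Denominator 1 − (1+r)^(−24) = 0.303207253.
P = 46.2583 / 0.303207253 ≈ 152.56.

€152.56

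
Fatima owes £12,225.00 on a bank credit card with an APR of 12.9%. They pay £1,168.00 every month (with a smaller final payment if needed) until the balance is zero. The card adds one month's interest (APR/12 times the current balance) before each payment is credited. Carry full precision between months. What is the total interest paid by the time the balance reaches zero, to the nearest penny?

£814.57

Monthly rate r = 12.9%/12 = 1.075% = 0.01075.
Payoff takes n = ⌈−ln(1 − rB₀/P)/ln(1+r)⌉ = ⌈11.163⌉ = 12 payments; the last is £191.57.
Total paid = 11·£1,168.00 + £191.57 = £13,039.57.
Total interest = total paid − principal = £13,039.57 − £12,225.00 = £814.57.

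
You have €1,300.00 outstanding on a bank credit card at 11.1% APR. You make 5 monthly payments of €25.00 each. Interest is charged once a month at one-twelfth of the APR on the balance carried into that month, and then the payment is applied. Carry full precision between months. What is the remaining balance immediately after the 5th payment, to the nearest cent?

€1,233.91

Monthly rate r = 11.1%/12 = 0.925% = 0.00925.
Each month: B ← B·(1+r) − €25.00.
Month 1: interest €12.02; balance after payment €1,287.03.
Month 2: interest €11.90; balance after payment €1,273.93.
Month 3: interest €11.78; balance after payment €1,260.71.
Month 4: interest €11.66; balance after payment €1,247.38.
Month 5: interest €11.54; balance after payment €1,233.91.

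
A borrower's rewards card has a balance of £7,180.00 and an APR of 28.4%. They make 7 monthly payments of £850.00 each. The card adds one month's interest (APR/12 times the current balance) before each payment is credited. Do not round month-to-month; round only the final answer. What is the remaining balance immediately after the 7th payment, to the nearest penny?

Monthly rate r = 28.4%/12 = 2.36667% = 0.0236667.
Each month: B ← B·(1+r) − £850.00.
Month 1: interest £169.93; balance after payment £6,499.93.
Month 2: interest £153.83; balance after payment £5,803.76.
Month 3: interest £137.36; balance after payment £5,091.11.
Month 4: interest £120.49; balance after payment £4,361.60.
Month 5: interest £103.22; balance after payment £3,614.83.
Month 6: interest £85.55; balance after payment £2,850.38.
Month 7: interest £67.46; balance after payment £2,067.84.

£2,067.84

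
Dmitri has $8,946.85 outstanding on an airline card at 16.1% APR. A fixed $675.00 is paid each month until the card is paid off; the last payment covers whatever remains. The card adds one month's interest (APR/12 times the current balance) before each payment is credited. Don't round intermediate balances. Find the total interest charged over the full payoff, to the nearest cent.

Monthly rate r = 16.1%/12 = 1.34167% = 0.0134167.
Payoff takes n = ⌈−ln(1 − rB₀/P)/ln(1+r)⌉ = ⌈14.692⌉ = 15 payments; the last is $468.26.
Total paid = 14·$675.00 + $468.26 = $9,918.26.
Total interest = total paid − principal = $9,918.26 − $8,946.85 = $971.41.

$971.41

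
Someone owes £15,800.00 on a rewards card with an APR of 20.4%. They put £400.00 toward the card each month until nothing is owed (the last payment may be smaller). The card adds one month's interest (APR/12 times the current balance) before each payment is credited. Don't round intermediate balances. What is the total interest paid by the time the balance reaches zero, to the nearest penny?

Monthly rate r = 20.4%/12 = 1.7% = 0.017.
Payoff takes n = ⌈−ln(1 − rB₀/P)/ln(1+r)⌉ = ⌈66.038⌉ = 67 payments; the last is £15.52.
Total paid = 66·£400.00 + £15.52 = £26,415.52.
Total interest = total paid − principal = £26,415.52 − £15,800.00 = £10,615.52.

£10,615.52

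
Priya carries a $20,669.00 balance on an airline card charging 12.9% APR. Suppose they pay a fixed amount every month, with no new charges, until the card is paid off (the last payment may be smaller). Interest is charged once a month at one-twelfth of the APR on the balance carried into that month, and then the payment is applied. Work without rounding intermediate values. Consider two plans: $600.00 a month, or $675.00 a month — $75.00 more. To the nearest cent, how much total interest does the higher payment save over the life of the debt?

Monthly rate r = 12.9%/12 = 1.075% = 0.01075.
At $600.00/mo: n = ⌈−ln(1 − rB₀/P)/ln(1+r)⌉ = 44 payments (last $155.48); total interest = total paid − $20,669.00 = $5,286.48.
At $675.00/mo: 38 payments (last $229.12); total interest $4,535.12.
Interest saved = $5,286.48 − $4,535.12 = $751.36.

$751.36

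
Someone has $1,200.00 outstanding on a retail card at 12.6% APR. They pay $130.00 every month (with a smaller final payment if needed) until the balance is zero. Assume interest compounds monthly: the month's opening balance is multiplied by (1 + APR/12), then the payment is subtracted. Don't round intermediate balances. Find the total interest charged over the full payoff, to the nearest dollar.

Monthly rate r = 12.6%/12 = 1.05% = 0.0105.
Payoff takes n = ⌈−ln(1 − rB₀/P)/ln(1+r)⌉ = ⌈9.760⌉ = 10 payments; the last is $98.95.
Total paid = 9·$130.00 + $98.95 = $1,268.95.
Total interest = total paid − principal = $1,268.95 − $1,200.00 = $68.95.

$69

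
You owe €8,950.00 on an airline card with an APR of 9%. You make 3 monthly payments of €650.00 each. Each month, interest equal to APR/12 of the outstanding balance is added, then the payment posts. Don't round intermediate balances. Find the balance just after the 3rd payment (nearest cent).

Monthly rate r = 9%/12 = 0.75% = 0.0075.
Each month: B ← B·(1+r) − €650.00.
Month 1: interest €67.12; balance after payment €8,367.12.
Month 2: interest €62.75; balance after payment €7,779.88.
Month 3: interest €58.35; balance after payment €7,188.23.

€7,188.23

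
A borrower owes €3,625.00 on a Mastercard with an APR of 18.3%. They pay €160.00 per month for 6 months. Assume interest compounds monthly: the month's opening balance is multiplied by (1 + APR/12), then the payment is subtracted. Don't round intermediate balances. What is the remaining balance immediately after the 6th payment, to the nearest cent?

Monthly rate r = 18.3%/12 = 1.525% = 0.01525.
Each month: B ← B·(1+r) − €160.00.
Month 1: interest €55.28; balance after payment €3,520.28.
Month 2: interest €53.68; balance after payment €3,413.97.
Month 3: interest €52.06; balance after payment €3,306.03.
Month 4: interest €50.42; balance after payment €3,196.45.
Month 5: interest €48.75; balance after payment €3,085.19.
Month 6: interest €47.05; balance after payment €2,972.24.

€2,972.24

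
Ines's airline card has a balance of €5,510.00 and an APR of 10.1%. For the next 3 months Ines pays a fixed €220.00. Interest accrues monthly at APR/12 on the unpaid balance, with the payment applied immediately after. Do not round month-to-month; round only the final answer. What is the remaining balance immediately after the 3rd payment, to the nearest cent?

€4,984.73

Monthly rate r = 10.1%/12 = 0.841667% = 0.00841667.
Each month: B ← B·(1+r) − €220.00.
Month 1: interest €46.38; balance after payment €5,336.38.
Month 2: interest €44.91; balance after payment €5,161.29.
Month 3: interest €43.44; balance after payment €4,984.73.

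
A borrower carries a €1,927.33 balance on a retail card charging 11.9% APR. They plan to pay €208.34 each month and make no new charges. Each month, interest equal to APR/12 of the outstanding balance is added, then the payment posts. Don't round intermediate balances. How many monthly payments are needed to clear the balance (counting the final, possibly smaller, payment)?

10 payments

Monthly rate r = 11.9%/12 = 0.991667% = 0.00991667.
Recurrence: B ← B·(1+r) − €208.34.
Month 1: interest €19.11; balance after payment €1,738.10.
Month 2: interest €17.24; balance after payment €1,547.00.
Closed form: n = −ln(1 − rB₀/P)/ln(1+r) = −ln(0.90826)/ln(1.00992) ≈ 9.751, so the balance reaches zero during payment 10.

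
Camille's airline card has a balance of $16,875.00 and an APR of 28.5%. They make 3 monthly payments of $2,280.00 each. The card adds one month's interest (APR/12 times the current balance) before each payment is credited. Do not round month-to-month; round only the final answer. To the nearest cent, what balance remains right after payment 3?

$11,102.39

Monthly rate r = 28.5%/12 = 2.375% = 0.02375.
Each month: B ← B·(1+r) − $2,280.00.
Month 1: interest $400.78; balance after payment $14,995.78.
Month 2: interest $356.15; balance after payment $13,071.93.
Month 3: interest $310.46; balance after payment $11,102.39.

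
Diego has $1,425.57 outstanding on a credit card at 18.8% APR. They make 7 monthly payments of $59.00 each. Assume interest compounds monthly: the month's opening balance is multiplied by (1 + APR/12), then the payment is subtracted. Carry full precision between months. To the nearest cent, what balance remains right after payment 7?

$1,156.52

Monthly rate r = 18.8%/12 = 1.56667% = 0.0156667.
Each month: B ← B·(1+r) − $59.00.
Month 1: interest $22.33; balance after payment $1,388.90.
Month 2: interest $21.76; balance after payment $1,351.66.
Month 3: interest $21.18; balance after payment $1,313.84.
Month 4: interest $20.58; balance after payment $1,275.42.
Month 5: interest $19.98; balance after payment $1,236.40.
Month 6: interest $19.37; balance after payment $1,196.77.
Month 7: interest $18.75; balance after payment $1,156.52.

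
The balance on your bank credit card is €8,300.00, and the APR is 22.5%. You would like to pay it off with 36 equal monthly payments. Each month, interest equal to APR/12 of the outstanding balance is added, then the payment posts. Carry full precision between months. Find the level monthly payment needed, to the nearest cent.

Monthly rate r = 22.5%/12 = 1.875% = 0.01875.
Level-payment amortization: P = B₀·r / (1 − (1+r)^(−n)) = 8300.00·0.01875 / (1 − 1.01875^(−36)).
Denominator 1 − (1+r)^(−36) = 0.487651325.
P = 155.625 / 0.487651325 ≈ 319.13.

€319.13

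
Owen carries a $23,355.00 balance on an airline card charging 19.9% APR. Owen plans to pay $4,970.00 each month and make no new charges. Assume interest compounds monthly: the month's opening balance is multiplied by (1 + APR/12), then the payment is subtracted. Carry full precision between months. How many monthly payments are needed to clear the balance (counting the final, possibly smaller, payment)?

Monthly rate r = 19.9%/12 = 1.65833% = 0.0165833.
Recurrence: B ← B·(1+r) − $4,970.00.
Month 1: interest $387.30; balance after payment $18,772.30.
Month 2: interest $311.31; balance after payment $14,113.61.
Month 3: interest $234.05; balance after payment $9,377.66.
Month 4: interest $155.51; balance after payment $4,563.17.
Month 5: interest $75.67; balance after payment $0.00.

5 months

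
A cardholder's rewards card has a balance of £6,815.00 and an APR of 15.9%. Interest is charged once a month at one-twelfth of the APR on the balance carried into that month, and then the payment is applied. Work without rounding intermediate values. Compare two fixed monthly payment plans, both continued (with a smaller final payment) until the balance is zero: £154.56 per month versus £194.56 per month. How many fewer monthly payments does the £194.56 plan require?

19 fewer payments

Monthly rate r = 15.9%/12 = 1.325% = 0.01325.
At £154.56/mo: n = ⌈−ln(1 − rB₀/P)/ln(1+r)⌉ = 67 payments (last £104.36); total interest = total paid − £6,815.00 = £3,490.32.
At £194.56/mo: 48 payments (last £76.88); total interest £2,406.20.
Payments saved = 67 − 48 = 19.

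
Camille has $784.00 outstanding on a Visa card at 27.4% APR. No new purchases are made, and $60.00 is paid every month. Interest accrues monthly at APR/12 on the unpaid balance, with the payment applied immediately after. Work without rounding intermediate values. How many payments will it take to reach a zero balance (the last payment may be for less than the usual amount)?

16 payments

Monthly rate r = 27.4%/12 = 2.28333% = 0.0228333.
Recurrence: B ← B·(1+r) − $60.00.
Month 1: interest $17.90; balance after payment $741.90.
Month 2: interest $16.94; balance after payment $698.84.
Closed form: n = −ln(1 − rB₀/P)/ln(1+r) = −ln(0.70164)/ln(1.02283) ≈ 15.695, so the balance reaches zero during payment 16.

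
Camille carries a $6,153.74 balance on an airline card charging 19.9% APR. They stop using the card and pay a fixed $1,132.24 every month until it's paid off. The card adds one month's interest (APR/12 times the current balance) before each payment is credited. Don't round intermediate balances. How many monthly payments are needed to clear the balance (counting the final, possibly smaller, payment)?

Monthly rate r = 19.9%/12 = 1.65833% = 0.0165833.
Recurrence: B ← B·(1+r) − $1,132.24.
Month 1: interest $102.05; balance after payment $5,123.55.
Month 2: interest $84.97; balance after payment $4,076.28.
Month 3: interest $67.60; balance after payment $3,011.63.
Month 4: interest $49.94; balance after payment $1,929.34.
Month 5: interest $31.99; balance after payment $829.09.
Month 6: interest $13.75; balance after payment $0.00.

6 months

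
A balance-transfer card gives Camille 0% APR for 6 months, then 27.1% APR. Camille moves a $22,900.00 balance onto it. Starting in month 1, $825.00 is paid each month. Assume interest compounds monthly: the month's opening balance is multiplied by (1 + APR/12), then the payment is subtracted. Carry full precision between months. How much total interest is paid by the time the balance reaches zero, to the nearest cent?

$7,025.28

Promo months 1–6 at r₀ = 0%/12 = 0; months 7+ at r₁ = 27.1%/12 = 0.0225833.
After month 6 (no interest yet): B = $22,900.00 − 6·$825.00 = $17,950.00.
Then at r₁ with $825.00/mo: n₂ = −ln(1 − r₁·B/P)/ln(1+r₁) ≈ 30.27 → 31 more payments.
Total paid = 36·$825.00 + $225.28 = $29,925.28; interest = $29,925.28 − $22,900.00 = $7,025.28.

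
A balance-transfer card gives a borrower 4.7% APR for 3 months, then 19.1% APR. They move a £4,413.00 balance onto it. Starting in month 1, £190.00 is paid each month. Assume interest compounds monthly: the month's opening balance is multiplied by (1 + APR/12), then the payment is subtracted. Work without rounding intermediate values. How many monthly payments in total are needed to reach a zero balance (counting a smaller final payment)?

28 payments

Promo months 1–3 at r₀ = 4.7%/12 = 0.00391667; months 4+ at r₁ = 19.1%/12 = 0.0159167.
After month 3: iterate B ← B·(1+r₀) − £190.00 for 3 months → £3,892.82.
Then at r₁ with £190.00/mo: n₂ = −ln(1 − r₁·B/P)/ln(1+r₁) ≈ 24.99 → 25 more payments.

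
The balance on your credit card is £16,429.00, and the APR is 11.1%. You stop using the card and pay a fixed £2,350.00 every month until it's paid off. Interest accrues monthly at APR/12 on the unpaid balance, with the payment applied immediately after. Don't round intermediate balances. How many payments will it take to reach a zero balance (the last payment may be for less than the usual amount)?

8 months

Monthly rate r = 11.1%/12 = 0.925% = 0.00925.
Recurrence: B ← B·(1+r) − £2,350.00.
Month 1: interest £151.97; balance after payment £14,230.97.
Month 2: interest £131.64; balance after payment £12,012.60.
Closed form: n = −ln(1 − rB₀/P)/ln(1+r) = −ln(0.93533)/ln(1.00925) ≈ 7.261, so the balance reaches zero during payment 8.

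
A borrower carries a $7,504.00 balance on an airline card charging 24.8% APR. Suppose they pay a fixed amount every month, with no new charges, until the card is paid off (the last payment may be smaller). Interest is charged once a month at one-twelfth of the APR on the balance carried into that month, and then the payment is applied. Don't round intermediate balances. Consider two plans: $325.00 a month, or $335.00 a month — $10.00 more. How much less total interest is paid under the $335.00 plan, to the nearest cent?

Monthly rate r = 24.8%/12 = 2.06667% = 0.0206667.
At $325.00/mo: n = ⌈−ln(1 − rB₀/P)/ln(1+r)⌉ = 32 payments (last $229.11); total interest = total paid − $7,504.00 = $2,800.11.
At $335.00/mo: 31 payments (last $131.05); total interest $2,677.05.
Interest saved = $2,800.11 − $2,677.05 = $123.06.

$123.06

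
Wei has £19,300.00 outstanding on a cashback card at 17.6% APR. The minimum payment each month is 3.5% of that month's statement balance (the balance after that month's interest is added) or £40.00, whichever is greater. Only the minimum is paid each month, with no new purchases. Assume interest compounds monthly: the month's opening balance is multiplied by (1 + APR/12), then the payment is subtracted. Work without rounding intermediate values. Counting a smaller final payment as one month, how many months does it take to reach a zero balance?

Monthly rate r = 17.6%/12 = 1.46667% = 0.0146667.
While 3.5% of the post-interest balance exceeds £40.00, each month B ← (B·(1+r))·(1 − 0.035), i.e. B shrinks by the factor (1+r)·0.965 = 0.97915.
This holds for months 1–135. Entering month 136 the balance is £1,123.06; 3.5% of the post-interest balance is now below £40.00, so the flat £40.00 minimum applies from here.
From month 136 a fixed £40.00 at rate r clears £1,123.06 in 37 more payments. Total: 135 + 37 = 172 months.

172 months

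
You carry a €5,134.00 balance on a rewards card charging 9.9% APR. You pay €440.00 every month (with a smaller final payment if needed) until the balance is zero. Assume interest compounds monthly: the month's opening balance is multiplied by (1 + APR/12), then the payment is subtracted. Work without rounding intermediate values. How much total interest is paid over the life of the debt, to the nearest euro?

Monthly rate r = 9.9%/12 = 0.825% = 0.00825.
Payoff takes n = ⌈−ln(1 − rB₀/P)/ln(1+r)⌉ = ⌈12.319⌉ = 13 payments; the last is €140.83.
Total paid = 12·€440.00 + €140.83 = €5,420.83.
Total interest = total paid − principal = €5,420.83 − €5,134.00 = €286.83.

€287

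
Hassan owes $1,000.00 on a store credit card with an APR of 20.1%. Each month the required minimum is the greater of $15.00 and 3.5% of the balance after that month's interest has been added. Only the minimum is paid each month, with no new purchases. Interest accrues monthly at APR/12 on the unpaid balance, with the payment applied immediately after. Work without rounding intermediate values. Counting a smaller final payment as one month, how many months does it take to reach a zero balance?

Monthly rate r = 20.1%/12 = 1.675% = 0.01675.
While 3.5% of the post-interest balance exceeds $15.00, each month B ← (B·(1+r))·(1 − 0.035), i.e. B shrinks by the factor (1+r)·0.965 = 0.98116.
This holds for months 1–46. Entering month 47 the balance is $416.97; 3.5% of the post-interest balance is now below $15.00, so the flat $15.00 minimum applies from here.
From month 47 a fixed $15.00 at rate r clears $416.97 in 38 more payments. Total: 46 + 38 = 84 months.

84 months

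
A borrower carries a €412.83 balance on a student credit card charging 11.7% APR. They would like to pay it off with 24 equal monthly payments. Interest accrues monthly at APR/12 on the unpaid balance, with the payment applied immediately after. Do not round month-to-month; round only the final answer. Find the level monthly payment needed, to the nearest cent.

€19.38

Monthly rate r = 11.7%/12 = 0.975% = 0.00975.
Level-payment amortization: P = B₀·r / (1 − (1+r)^(−n)) = 412.83·0.00975 / (1 − 1.00975^(−24)).
Denominator 1 − (1+r)^(−24) = 0.207740755.
P = 4.02509 / 0.207740755 ≈ 19.38.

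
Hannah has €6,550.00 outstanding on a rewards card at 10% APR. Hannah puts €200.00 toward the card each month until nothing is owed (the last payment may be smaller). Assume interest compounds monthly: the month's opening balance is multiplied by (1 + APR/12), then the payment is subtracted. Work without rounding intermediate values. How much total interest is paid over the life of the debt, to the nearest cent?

€1,131.17

Monthly rate r = 10%/12 = 0.833333% = 0.00833333.
Payoff takes n = ⌈−ln(1 − rB₀/P)/ln(1+r)⌉ = ⌈38.405⌉ = 39 payments; the last is €81.17.
Total paid = 38·€200.00 + €81.17 = €7,681.17.
Total interest = total paid − principal = €7,681.17 − €6,550.00 = €1,131.17.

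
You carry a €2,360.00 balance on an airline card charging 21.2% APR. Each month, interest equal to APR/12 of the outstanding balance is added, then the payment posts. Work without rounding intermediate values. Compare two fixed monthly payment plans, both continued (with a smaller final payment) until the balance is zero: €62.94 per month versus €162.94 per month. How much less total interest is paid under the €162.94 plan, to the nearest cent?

€1,152.98

Monthly rate r = 21.2%/12 = 1.76667% = 0.0176667.
At €62.94/mo: n = ⌈−ln(1 − rB₀/P)/ln(1+r)⌉ = 63 payments (last €0.77); total interest = total paid − €2,360.00 = €1,543.05.
At €162.94/mo: 17 payments (last €143.03); total interest €390.07.
Interest saved = €1,543.05 − €390.07 = €1,152.98.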